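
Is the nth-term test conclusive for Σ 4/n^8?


lim(n→∞) 4/n^8 = 0
lim aₙ = 0 → nth-term test is INCONCLUSIVE
(Need other tests; this is actually a convergent p-series with p=8 > 1)

Inconclusive (lim aₙ = 0; need another test)


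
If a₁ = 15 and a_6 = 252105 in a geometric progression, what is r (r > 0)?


r^(n-1) = aₙ/a₁
r^5 = 252105/15 = 16807
r = 16807^(1/5)
= 7

r = 7


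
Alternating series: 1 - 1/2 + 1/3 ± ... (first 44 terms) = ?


S = 1 - 1/2 + 1/3 - 1/4 + 1/5 - 1/6 + 1/7 - 1/8 ± ...
= 0.6819
(Full series converges to +ln(2) ≈ +0.6931)

S_44 = 0.6819


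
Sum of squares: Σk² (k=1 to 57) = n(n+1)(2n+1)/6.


n = 57
n(n+1)(2n+1)/6 = 57×58×115/6
= 380190/6 = 63365

Σk² = 63365


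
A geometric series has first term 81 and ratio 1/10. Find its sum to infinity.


S∞ = a₁/(1-r) = 81/(1 - 1/10)
= 81/(9/10)
= 90

S∞ = 90


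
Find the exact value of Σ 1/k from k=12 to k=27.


Σₖ₌12^27 1/k = 1/12 + 1/13 + 1/14 + ... + 1/27
= 69999534593/80313433200
≈ 0.8716

Sum = 69999534593/80313433200 ≈ 0.8716


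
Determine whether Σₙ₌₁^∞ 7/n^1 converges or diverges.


p-series test: Σ c/n^p converges if p > 1, diverges if p ≤ 1 (constant c > 0 doesn't affect convergence).
p = 1
1 ≤ 1 → DIVERGES

Diverges (p = 1 ≤ 1)


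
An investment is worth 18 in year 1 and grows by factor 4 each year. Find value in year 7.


aₙ = a₁·r^(n-1)
= 18×4^6
= 18×4096
= 73728

a_7 = 73728


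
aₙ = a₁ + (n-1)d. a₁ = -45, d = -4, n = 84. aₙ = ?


aₙ = a₁ + (n-1)d
= -45 + (84-1)×-4
= -45 - 332
= -377

a_84 = -377


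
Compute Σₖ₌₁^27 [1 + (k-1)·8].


aₙ = 1 + (27-1)×8 = 209
Sₙ = n(a₁+aₙ)/2 = 27×(1+209)/2
= 27×210/2 = 2835

S_27 = 2835


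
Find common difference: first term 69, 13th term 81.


d = (aₙ - a₁)/(n-1)
= (81 - 69)/(13-1)
= 12/12 = 1

d = 1


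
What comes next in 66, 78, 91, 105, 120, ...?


Pattern: triangular numbers: n(n+1)/2
Terms: 66, 78, 91, 105, 120
Next term = 136

Next term = 136


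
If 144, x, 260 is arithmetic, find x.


AM = (144 + 260)/2 = 404/2 = 202

AM = 202


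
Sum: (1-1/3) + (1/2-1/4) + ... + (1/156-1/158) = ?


Telescoping with gap 2: two head and two tail terms survive.
= (1 + 1/2) - (1/157 + 1/158)
= 3/2 - 1/157 - 1/158 = 18447/12403

Sum = 18447/12403


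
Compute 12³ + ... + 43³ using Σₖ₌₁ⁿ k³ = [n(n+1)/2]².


Σₖ₌12^43 k³ = [43·44/2]² − [11·12/2]²
= 894916 − 4356 = 890560

Σk³ = 890560


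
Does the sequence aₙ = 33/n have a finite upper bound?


a₁ = 33, a₂ = 33/2, a₃ = 33/3, ...
0 < aₙ ≤ 33 for all n ≥ 1
Lower bound: 0, Upper bound: 33
The sequence IS bounded

Bounded (0 < aₙ ≤ 33)


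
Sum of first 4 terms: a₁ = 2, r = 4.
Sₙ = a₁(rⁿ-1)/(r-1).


Sₙ = 2×(4^4 - 1)/(4 - 1)
= 2×(256 - 1)/3
= 2×255/3
= 170

S_4 = 170


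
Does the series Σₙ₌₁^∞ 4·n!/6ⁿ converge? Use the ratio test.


aₙ = 4·n!/6^n
a_{n+1}/aₙ = (n+1)!/6^(n+1) × 6^n/n!  (constant 4 cancels)
= (n+1)/6
L = lim(n→∞) (n+1)/6 = ∞
L > 1 → series DIVERGES

Diverges (ratio test: L = ∞ > 1)


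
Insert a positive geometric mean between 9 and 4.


GM = √(9×4) = √36 = 6

GM = 6


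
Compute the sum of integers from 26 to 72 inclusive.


Σₖ₌26^72 k = Σₖ₌₁^72 k − Σₖ₌₁^25 k
= 72·73/2 − 25·26/2
= 2628 − 325 = 2303

Σk = 2303


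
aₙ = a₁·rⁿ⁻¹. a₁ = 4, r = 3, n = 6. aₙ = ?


aₙ = a₁·r^(n-1)
= 4×3^5
= 4×243
= 972

a_6 = 972


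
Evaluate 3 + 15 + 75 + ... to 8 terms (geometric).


Sₙ = 3×(5^8 - 1)/(5 - 1)
= 3×(390625 - 1)/4
= 3×390624/4
= 292968

S_8 = 292968


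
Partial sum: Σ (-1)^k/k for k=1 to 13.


S = -1 + 1/2 - 1/3 + 1/4 - 1/5 + 1/6 - 1/7 + 1/8 ± ...
= -0.7301
(Full series converges to -ln(2) ≈ -0.6931)

S_13 = -0.7301


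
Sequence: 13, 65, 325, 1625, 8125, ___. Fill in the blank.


Pattern: geometric (r=5)
Terms: 13, 65, 325, 1625, 8125
Next term = 40625

Next term = 40625


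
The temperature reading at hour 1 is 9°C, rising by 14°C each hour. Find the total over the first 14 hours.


aₙ = 9 + (14-1)×14 = 191
Sₙ = n(a₁+aₙ)/2 = 14×(9+191)/2
= 14×200/2 = 1400

S_14 = 1400


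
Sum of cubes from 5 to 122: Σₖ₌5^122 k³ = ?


Σₖ₌5^122 k³ = [122·123/2]² − [4·5/2]²
= 56295009 − 100 = 56294909

Σk³ = 56294909


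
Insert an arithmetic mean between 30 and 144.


AM = (30 + 144)/2 = 174/2 = 87

AM = 87


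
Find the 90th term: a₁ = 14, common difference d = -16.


aₙ = a₁ + (n-1)d
= 14 + (90-1)×-16
= 14 - 1424
= -1410

a_90 = -1410


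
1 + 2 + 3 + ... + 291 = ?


n(n+1)/2 = 291×292/2 = 84972/2 = 42486

Σk = 42486


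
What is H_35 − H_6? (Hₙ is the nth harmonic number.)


Σₖ₌7^35 1/k = 1/7 + 1/8 + 1/9 + ... + 1/35
= 22274660489989/13127595717600
≈ 1.6968

Sum = 22274660489989/13127595717600 ≈ 1.6968


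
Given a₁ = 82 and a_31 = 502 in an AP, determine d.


d = (aₙ - a₁)/(n-1)
= (502 - 82)/(31-1)
= 420/30 = 14

d = 14


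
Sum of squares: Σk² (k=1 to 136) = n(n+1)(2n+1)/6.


n = 136
n(n+1)(2n+1)/6 = 136×137×273/6
= 5086536/6 = 847756

Σk² = 847756


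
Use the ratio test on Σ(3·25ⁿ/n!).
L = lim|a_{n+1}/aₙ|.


aₙ = 3·25^n/n!
a_{n+1}/aₙ = 25^(n+1)/(n+1)! × n!/25^n  (constant 3 cancels)
= 25/(n+1)
L = lim(n→∞) 25/(n+1) = 0
L < 1 → series CONVERGES

Converges (ratio test: L = 0 < 1)


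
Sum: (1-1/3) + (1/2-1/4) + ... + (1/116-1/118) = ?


Telescoping with gap 2: two head and two tail terms survive.
= (1 + 1/2) - (1/117 + 1/118)
= 3/2 - 1/117 - 1/118 = 10237/6903

Sum = 10237/6903


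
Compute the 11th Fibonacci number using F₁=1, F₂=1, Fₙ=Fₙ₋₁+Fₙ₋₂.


Fibonacci sequence: 1, 1, 2, 3, 5, 8, 13, 21, 34, 55, 89
F(11) = 89

F(11) = 89


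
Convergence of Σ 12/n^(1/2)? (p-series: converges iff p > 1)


p-series test: Σ c/n^p converges if p > 1, diverges if p ≤ 1 (constant c > 0 doesn't affect convergence).
p = 1/2
1/2 ≤ 1 → DIVERGES

Diverges (p = 1/2 ≤ 1)


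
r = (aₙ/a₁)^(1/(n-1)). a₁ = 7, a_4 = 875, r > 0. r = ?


r^(n-1) = aₙ/a₁
r^3 = 875/7 = 125
r = 125^(1/3)
= 5

r = 5


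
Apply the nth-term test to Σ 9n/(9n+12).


lim(n→∞) 9n/(9n+12) = 9/9 = 1  (divide numerator and denominator by n)
lim aₙ = 1 ≠ 0 → series DIVERGES

Diverges (lim aₙ = 1 ≠ 0)


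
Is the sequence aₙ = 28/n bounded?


a₁ = 28, a₂ = 28/2, a₃ = 28/3, ...
0 < aₙ ≤ 28 for all n ≥ 1
Lower bound: 0, Upper bound: 28
The sequence IS bounded

Bounded (0 < aₙ ≤ 28)


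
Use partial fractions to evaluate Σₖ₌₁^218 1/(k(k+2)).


1/(k(k+2)) = (1/2)·(1/k - 1/(k+2)) (partial fractions)
Telescoping: Σ = (1/2)·(1 + 1/2 - 1/219 - 1/220) = 71831/96360

Sum = 71831/96360


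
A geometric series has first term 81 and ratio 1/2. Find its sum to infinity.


S∞ = a₁/(1-r) = 81/(1 - 1/2)
= 81/(1/2)
= 162

S∞ = 162


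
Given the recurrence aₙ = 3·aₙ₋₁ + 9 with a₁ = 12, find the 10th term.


Computing step by step:
a_1 = 12
a_2 = 45
a_3 = 144
a_4 = 441
a_5 = 1332
a_6 = 4005
a_7 = 12024
a_8 = 36081
a_9 = 108252
a_10 = 324765


a_10 = 324765


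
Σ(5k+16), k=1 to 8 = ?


Σ(5k+16) = 5·Σk + 16·n
= 5·36 + 16·8
= 180 + 128 = 308

Σ = 308


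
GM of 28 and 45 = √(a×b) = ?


GM = √(28×45) = √1260 = 35.4965

GM = 35.4965


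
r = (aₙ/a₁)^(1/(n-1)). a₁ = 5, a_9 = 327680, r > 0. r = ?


r^(n-1) = aₙ/a₁
r^8 = 327680/5 = 65536
r = 65536^(1/8)
= ±4; taking r > 0 gives r = 4

r = 4


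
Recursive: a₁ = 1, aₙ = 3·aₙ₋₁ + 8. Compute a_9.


Computing step by step:
a_1 = 1
a_2 = 11
a_3 = 41
a_4 = 131
a_5 = 401
a_6 = 1211
a_7 = 3641
a_8 = 10931
a_9 = 32801


a_9 = 32801


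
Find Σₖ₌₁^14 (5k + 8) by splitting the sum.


Σ(5k+8) = 5·Σk + 8·n
= 5·105 + 8·14
= 525 + 112 = 637

Σ = 637


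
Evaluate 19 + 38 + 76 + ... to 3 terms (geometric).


Sₙ = 19×(2^3 - 1)/(2 - 1)
= 19×(8 - 1)/1
= 19×7/1
= 133

S_3 = 133


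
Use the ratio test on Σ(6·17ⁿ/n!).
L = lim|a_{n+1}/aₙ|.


aₙ = 6·17^n/n!
a_{n+1}/aₙ = 17^(n+1)/(n+1)! × n!/17^n  (constant 6 cancels)
= 17/(n+1)
L = lim(n→∞) 17/(n+1) = 0
L < 1 → series CONVERGES

Converges (ratio test: L = 0 < 1)


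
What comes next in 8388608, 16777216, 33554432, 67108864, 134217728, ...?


Pattern: powers of 2: 2ⁿ
Terms: 8388608, 16777216, 33554432, 67108864, 134217728
Next term = 268435456

Next term = 268435456


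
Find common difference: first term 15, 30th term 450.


d = (aₙ - a₁)/(n-1)
= (450 - 15)/(30-1)
= 435/29 = 15

d = 15


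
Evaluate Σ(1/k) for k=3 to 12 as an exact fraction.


Σₖ₌3^12 1/k = 1/3 + 1/4 + 1/5 + 1/6 + 1/7 + 1/8 + 1/9 + 1/10 + 1/11 + 1/12
= 44441/27720
≈ 1.6032

Sum = 44441/27720 ≈ 1.6032


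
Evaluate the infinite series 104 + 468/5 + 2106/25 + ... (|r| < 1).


S∞ = a₁/(1-r) = 104/(1 - 9/10)
= 104/(1/10)
= 1040

S∞ = 1040


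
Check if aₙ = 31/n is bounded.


a₁ = 31, a₂ = 31/2, a₃ = 31/3, ...
0 < aₙ ≤ 31 for all n ≥ 1
Lower bound: 0, Upper bound: 31
The sequence IS bounded

Bounded (0 < aₙ ≤ 31)


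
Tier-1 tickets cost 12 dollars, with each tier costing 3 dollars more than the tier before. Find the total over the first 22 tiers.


aₙ = 12 + (22-1)×3 = 75
Sₙ = n(a₁+aₙ)/2 = 22×(12+75)/2
= 22×87/2 = 957

S_22 = 957


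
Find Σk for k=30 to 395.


Σₖ₌30^395 k = Σₖ₌₁^395 k − Σₖ₌₁^29 k
= 395·396/2 − 29·30/2
= 78210 − 435 = 77775

Σk = 77775


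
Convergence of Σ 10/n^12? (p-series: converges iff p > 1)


p-series test: Σ c/n^p converges if p > 1, diverges if p ≤ 1 (constant c > 0 doesn't affect convergence).
p = 12
12 > 1 → CONVERGES

Converges (p = 12 > 1)


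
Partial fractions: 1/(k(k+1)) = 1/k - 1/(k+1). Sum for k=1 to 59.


1/(k(k+1)) = 1/k - 1/(k+1) (partial fractions)
Telescoping: Σ = 1 - 1/60 = 59/60

Sum = 59/60


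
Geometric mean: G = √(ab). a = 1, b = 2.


GM = √(1×2) = √2 = 1.4142

GM = 1.4142


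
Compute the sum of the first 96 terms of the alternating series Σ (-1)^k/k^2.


S = -1 + 1/4 - 1/9 + 1/16 - 1/25 + 1/36 - 1/49 + 1/64 ± ...
= -0.8224
(Full series converges to -π²/12 ≈ -0.8225)

S_96 = -0.8224


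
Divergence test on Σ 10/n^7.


lim(n→∞) 10/n^7 = 0
lim aₙ = 0 → nth-term test is INCONCLUSIVE
(Need other tests; this is actually a convergent p-series with p=7 > 1)

Inconclusive (lim aₙ = 0; need another test)


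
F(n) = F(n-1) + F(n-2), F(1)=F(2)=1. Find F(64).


Fibonacci sequence: 1, 1, 2, 3, 5, 8, 13, 21, 34, 55, 89, ...
F(64) = 10610209857723

F(64) = 10610209857723


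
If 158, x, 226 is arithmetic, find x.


AM = (158 + 226)/2 = 384/2 = 192

AM = 192


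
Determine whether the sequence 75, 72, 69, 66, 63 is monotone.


Differences: -3, -3, -3, -3
All differences < 0 → strictly DECREASING

Monotonically decreasing


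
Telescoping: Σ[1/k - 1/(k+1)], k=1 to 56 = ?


Telescoping: adjacent terms cancel.
= 1/1 - 1/57
= 1 - 1/57 = 56/57

Sum = 56/57


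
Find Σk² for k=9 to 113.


Σₖ₌9^113 k² = Σₖ₌₁^113 k² − Σₖ₌₁^8 k²
= 113·114·227/6 − 8·9·17/6
= 487369 − 204 = 487165

Σk² = 487165


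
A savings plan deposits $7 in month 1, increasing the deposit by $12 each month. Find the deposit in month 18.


aₙ = a₁ + (n-1)d
= 7 + (18-1)×12
= 7 + 204
= 211

a_18 = 211


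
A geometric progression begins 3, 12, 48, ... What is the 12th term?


aₙ = a₁·r^(n-1)
= 3×4^11
= 3×4194304
= 12582912

a_12 = 12582912


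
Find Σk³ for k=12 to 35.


Σₖ₌12^35 k³ = [35·36/2]² − [11·12/2]²
= 396900 − 4356 = 392544

Σk³ = 392544


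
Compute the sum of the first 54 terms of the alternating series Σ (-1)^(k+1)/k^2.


S = 1 - 1/4 + 1/9 - 1/16 + 1/25 - 1/36 + 1/49 - 1/64 ± ...
= 0.8223
(Full series converges to +π²/12 ≈ +0.8225)

S_54 = 0.8223


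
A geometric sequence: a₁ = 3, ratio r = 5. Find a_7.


aₙ = a₁·r^(n-1)
= 3×5^6
= 3×15625
= 46875

a_7 = 46875


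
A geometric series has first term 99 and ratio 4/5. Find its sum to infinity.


S∞ = a₁/(1-r) = 99/(1 - 4/5)
= 99/(1/5)
= 495

S∞ = 495


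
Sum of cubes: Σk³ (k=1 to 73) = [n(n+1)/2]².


n(n+1)/2 = 73×74/2 = 2701
Σk³ = 2701² = 7295401

Σk³ = 7295401


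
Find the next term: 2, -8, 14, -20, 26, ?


Pattern: alternating sign, magnitude arithmetic (d=6)
Terms: 2, -8, 14, -20, 26
Next term = -32

Next term = -32


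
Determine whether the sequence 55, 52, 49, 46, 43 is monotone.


Differences: -3, -3, -3, -3
All differences < 0 → strictly DECREASING

Monotonically decreasing


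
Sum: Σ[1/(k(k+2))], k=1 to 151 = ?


1/(k(k+2)) = (1/2)·(1/k - 1/(k+2)) (partial fractions)
Telescoping: Σ = (1/2)·(1 + 1/2 - 1/152 - 1/153) = 34579/46512

Sum = 34579/46512


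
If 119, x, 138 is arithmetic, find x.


AM = (119 + 138)/2 = 257/2 = 128.5

AM = 128.5


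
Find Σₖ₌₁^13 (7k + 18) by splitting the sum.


Σ(7k+18) = 7·Σk + 18·n
= 7·91 + 18·13
= 637 + 234 = 871

Σ = 871


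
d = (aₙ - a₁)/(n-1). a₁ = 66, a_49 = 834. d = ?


d = (aₙ - a₁)/(n-1)
= (834 - 66)/(49-1)
= 768/48 = 16

d = 16


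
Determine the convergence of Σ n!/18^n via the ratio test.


aₙ = n!/18^n
a_{n+1}/aₙ = (n+1)!/18^(n+1) × 18^n/n!
= (n+1)/18
L = lim(n→∞) (n+1)/18 = ∞
L > 1 → series DIVERGES

Diverges (ratio test: L = ∞ > 1)


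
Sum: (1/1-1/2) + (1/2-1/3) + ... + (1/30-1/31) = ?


Telescoping: adjacent terms cancel.
= 1/1 - 1/31
= 1 - 1/31 = 30/31

Sum = 30/31


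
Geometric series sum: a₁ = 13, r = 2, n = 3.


Sₙ = 13×(2^3 - 1)/(2 - 1)
= 13×(8 - 1)/1
= 13×7/1
= 91

S_3 = 91


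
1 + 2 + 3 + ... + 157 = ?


n(n+1)/2 = 157×158/2 = 24806/2 = 12403

Σk = 12403


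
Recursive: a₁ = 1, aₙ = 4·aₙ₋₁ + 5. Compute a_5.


Computing step by step:
a_1 = 1
a_2 = 9
a_3 = 41
a_4 = 169
a_5 = 681


a_5 = 681


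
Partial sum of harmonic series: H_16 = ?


H_16 = 1/1 + 1/2 + 1/3 + ... + 1/16
= 2436559/720720
≈ 3.3807

H_16 = 2436559/720720 ≈ 3.3807


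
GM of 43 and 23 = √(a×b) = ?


GM = √(43×23) = √989 = 31.4484

GM = 31.4484


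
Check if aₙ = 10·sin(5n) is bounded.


For all n, -1 ≤ sin(5n) ≤ 1, so -10 ≤ 10·sin(5n) ≤ 10
Lower bound: -10, Upper bound: 10
The sequence IS bounded

Bounded (-10 ≤ aₙ ≤ 10)


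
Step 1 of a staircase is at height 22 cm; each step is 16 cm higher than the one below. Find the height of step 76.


aₙ = a₁ + (n-1)d
= 22 + (76-1)×16
= 22 + 1200
= 1222

a_76 = 1222


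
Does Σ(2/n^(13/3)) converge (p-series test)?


p-series test: Σ c/n^p converges if p > 1, diverges if p ≤ 1 (constant c > 0 doesn't affect convergence).
p = 13/3
13/3 > 1 → CONVERGES

Converges (p = 13/3 > 1)


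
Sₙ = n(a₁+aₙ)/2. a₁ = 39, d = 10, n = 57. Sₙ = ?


aₙ = 39 + (57-1)×10 = 599
Sₙ = n(a₁+aₙ)/2 = 57×(39+599)/2
= 57×638/2 = 18183

S_57 = 18183


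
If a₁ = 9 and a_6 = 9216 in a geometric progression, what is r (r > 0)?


r^(n-1) = aₙ/a₁
r^5 = 9216/9 = 1024
r = 1024^(1/5)
= 4

r = 4


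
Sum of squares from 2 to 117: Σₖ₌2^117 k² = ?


Σₖ₌2^117 k² = Σₖ₌₁^117 k² − Σₖ₌₁^1 k²
= 117·118·235/6 − 1·2·3/6
= 540735 − 1 = 540734

Σk² = 540734


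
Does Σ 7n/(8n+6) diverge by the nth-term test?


lim(n→∞) 7n/(8n+6) = 7/8 = 7/8  (divide numerator and denominator by n)
lim aₙ = 7/8 ≠ 0 → series DIVERGES

Diverges (lim aₙ = 7/8 ≠ 0)


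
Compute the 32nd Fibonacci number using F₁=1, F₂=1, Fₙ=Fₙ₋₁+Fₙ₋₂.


Fibonacci sequence: 1, 1, 2, 3, 5, 8, 13, 21, 34, 55, 89, ...
F(32) = 2178309

F(32) = 2178309


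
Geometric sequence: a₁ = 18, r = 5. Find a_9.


aₙ = a₁·r^(n-1)
= 18×5^8
= 18×390625
= 7031250

a_9 = 7031250


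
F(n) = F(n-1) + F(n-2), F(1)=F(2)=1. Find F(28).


Fibonacci sequence: 1, 1, 2, 3, 5, 8, 13, 21, 34, 55, 89, ...
F(28) = 317811

F(28) = 317811


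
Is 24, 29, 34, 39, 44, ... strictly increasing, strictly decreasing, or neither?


Differences: 5, 5, 5, 5
All differences > 0 → strictly INCREASING

Monotonically increasing


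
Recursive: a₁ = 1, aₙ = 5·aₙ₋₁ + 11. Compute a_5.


Computing step by step:
a_1 = 1
a_2 = 16
a_3 = 91
a_4 = 466
a_5 = 2341


a_5 = 2341


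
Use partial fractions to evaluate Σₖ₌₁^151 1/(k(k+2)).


1/(k(k+2)) = (1/2)·(1/k - 1/(k+2)) (partial fractions)
Telescoping: Σ = (1/2)·(1 + 1/2 - 1/152 - 1/153) = 34579/46512

Sum = 34579/46512


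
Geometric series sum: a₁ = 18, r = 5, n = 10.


Sₙ = 18×(5^10 - 1)/(5 - 1)
= 18×(9765625 - 1)/4
= 18×9765624/4
= 43945308

S_10 = 43945308


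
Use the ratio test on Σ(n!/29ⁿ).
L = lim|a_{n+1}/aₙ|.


aₙ = n!/29^n
a_{n+1}/aₙ = (n+1)!/29^(n+1) × 29^n/n!
= (n+1)/29
L = lim(n→∞) (n+1)/29 = ∞
L > 1 → series DIVERGES

Diverges (ratio test: L = ∞ > 1)


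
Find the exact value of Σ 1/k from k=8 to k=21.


Σₖ₌8^21 1/k = 1/8 + 1/9 + 1/10 + ... + 1/21
= 27223837/25865840
≈ 1.0525

Sum = 27223837/25865840 ≈ 1.0525


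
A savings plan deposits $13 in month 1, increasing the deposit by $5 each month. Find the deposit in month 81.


aₙ = a₁ + (n-1)d
= 13 + (81-1)×5
= 13 + 400
= 413

a_81 = 413


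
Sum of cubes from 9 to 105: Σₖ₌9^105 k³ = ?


Σₖ₌9^105 k³ = [105·106/2]² − [8·9/2]²
= 30969225 − 1296 = 30967929

Σk³ = 30967929


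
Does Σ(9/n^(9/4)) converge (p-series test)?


p-series test: Σ c/n^p converges if p > 1, diverges if p ≤ 1 (constant c > 0 doesn't affect convergence).
p = 9/4
9/4 > 1 → CONVERGES

Converges (p = 9/4 > 1)


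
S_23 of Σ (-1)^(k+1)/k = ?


S = 1 - 1/2 + 1/3 - 1/4 + 1/5 - 1/6 + 1/7 - 1/8 ± ...
= 0.7144
(Full series converges to +ln(2) ≈ +0.6931)

S_23 = 0.7144


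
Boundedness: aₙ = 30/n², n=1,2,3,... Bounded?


a₁ = 30, a₂ = 30/4, a₃ = 30/9, ...
0 < aₙ ≤ 30 for all n ≥ 1
The sequence IS bounded

Bounded (0 < aₙ ≤ 30)


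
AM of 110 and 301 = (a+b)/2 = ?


AM = (110 + 301)/2 = 411/2 = 205.5

AM = 205.5


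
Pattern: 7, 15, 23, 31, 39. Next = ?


Pattern: arithmetic (d=8)
Terms: 7, 15, 23, 31, 39
Next term = 47

Next term = 47


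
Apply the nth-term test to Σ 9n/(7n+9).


lim(n→∞) 9n/(7n+9) = 9/7 = 9/7  (divide numerator and denominator by n)
lim aₙ = 9/7 ≠ 0 → series DIVERGES

Diverges (lim aₙ = 9/7 ≠ 0)


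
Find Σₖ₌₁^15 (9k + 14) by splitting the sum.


Σ(9k+14) = 9·Σk + 14·n
= 9·120 + 14·15
= 1080 + 210 = 1290

Σ = 1290


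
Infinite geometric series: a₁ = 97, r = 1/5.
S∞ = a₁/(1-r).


S∞ = a₁/(1-r) = 97/(1 - 1/5)
= 97/(4/5)
= 485/4

S∞ = 485/4


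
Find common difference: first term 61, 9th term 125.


d = (aₙ - a₁)/(n-1)
= (125 - 61)/(9-1)
= 64/8 = 8

d = 8


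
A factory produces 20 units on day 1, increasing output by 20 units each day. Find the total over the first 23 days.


aₙ = 20 + (23-1)×20 = 460
Sₙ = n(a₁+aₙ)/2 = 23×(20+460)/2
= 23×480/2 = 5520

S_23 = 5520


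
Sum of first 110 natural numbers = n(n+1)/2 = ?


n(n+1)/2 = 110×111/2 = 12210/2 = 6105

Σk = 6105


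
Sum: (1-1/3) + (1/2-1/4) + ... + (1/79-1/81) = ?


Telescoping with gap 2: two head and two tail terms survive.
= (1 + 1/2) - (1/80 + 1/81)
= 3/2 - 1/80 - 1/81 = 9559/6480

Sum = 9559/6480


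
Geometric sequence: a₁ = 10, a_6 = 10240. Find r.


r^(n-1) = aₙ/a₁
r^5 = 10240/10 = 1024
r = 1024^(1/5)
= 4

r = 4


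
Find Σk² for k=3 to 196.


Σₖ₌3^196 k² = Σₖ₌₁^196 k² − Σₖ₌₁^2 k²
= 196·197·393/6 − 2·3·5/6
= 2529086 − 5 = 2529081

Σk² = 2529081


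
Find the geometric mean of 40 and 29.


GM = √(40×29) = √1160 = 34.0588

GM = 34.0588


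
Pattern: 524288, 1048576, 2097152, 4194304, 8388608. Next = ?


Pattern: powers of 2: 2ⁿ
Terms: 524288, 1048576, 2097152, 4194304, 8388608
Next term = 16777216

Next term = 16777216


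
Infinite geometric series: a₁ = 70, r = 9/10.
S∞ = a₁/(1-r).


S∞ = a₁/(1-r) = 70/(1 - 9/10)
= 70/(1/10)
= 700

S∞ = 700


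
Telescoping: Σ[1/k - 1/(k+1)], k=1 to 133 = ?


Telescoping: adjacent terms cancel.
= 1/1 - 1/134
= 1 - 1/134 = 133/134

Sum = 133/134


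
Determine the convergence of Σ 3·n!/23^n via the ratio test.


aₙ = 3·n!/23^n
a_{n+1}/aₙ = (n+1)!/23^(n+1) × 23^n/n!  (constant 3 cancels)
= (n+1)/23
L = lim(n→∞) (n+1)/23 = ∞
L > 1 → series DIVERGES

Diverges (ratio test: L = ∞ > 1)


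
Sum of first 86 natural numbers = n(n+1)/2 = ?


n(n+1)/2 = 86×87/2 = 7482/2 = 3741

Σk = 3741


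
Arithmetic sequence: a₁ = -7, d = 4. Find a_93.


aₙ = a₁ + (n-1)d
= -7 + (93-1)×4
= -7 + 368
= 361

a_93 = 361


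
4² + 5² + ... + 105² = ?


Σₖ₌4^105 k² = Σₖ₌₁^105 k² − Σₖ₌₁^3 k²
= 105·106·211/6 − 3·4·7/6
= 391405 − 14 = 391391

Σk² = 391391


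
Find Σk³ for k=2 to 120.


Σₖ₌2^120 k³ = [120·121/2]² − [1·2/2]²
= 52707600 − 1 = 52707599

Σk³ = 52707599


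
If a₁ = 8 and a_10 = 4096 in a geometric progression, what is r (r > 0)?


r^(n-1) = aₙ/a₁
r^9 = 4096/8 = 512
r = 512^(1/9)
= 2

r = 2


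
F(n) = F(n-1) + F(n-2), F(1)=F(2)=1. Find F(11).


Fibonacci sequence: 1, 1, 2, 3, 5, 8, 13, 21, 34, 55, 89
F(11) = 89

F(11) = 89


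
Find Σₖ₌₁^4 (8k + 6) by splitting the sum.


Σ(8k+6) = 8·Σk + 6·n
= 8·10 + 6·4
= 80 + 24 = 104

Σ = 104


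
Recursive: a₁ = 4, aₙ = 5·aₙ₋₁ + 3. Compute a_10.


Computing step by step:
a_1 = 4
a_2 = 23
a_3 = 118
a_4 = 593
a_5 = 2968
a_6 = 14843
a_7 = 74218
a_8 = 371093
a_9 = 1855468
a_10 = 9277343


a_10 = 9277343


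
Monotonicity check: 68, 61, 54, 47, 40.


Differences: -7, -7, -7, -7
All differences < 0 → strictly DECREASING

Monotonically decreasing


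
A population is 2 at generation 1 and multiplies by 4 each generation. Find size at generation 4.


aₙ = a₁·r^(n-1)
= 2×4^3
= 2×64
= 128

a_4 = 128


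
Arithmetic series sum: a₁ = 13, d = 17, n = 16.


aₙ = 13 + (16-1)×17 = 268
Sₙ = n(a₁+aₙ)/2 = 16×(13+268)/2
= 16×281/2 = 2248

S_16 = 2248


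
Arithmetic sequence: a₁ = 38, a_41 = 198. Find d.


d = (aₙ - a₁)/(n-1)
= (198 - 38)/(41-1)
= 160/40 = 4

d = 4


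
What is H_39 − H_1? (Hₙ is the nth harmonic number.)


Σₖ₌2^39 1/k = 1/2 + 1/3 + 1/4 + ... + 1/39
= 1580314313603833/485721041551200
≈ 3.2535

Sum = 1580314313603833/485721041551200 ≈ 3.2535


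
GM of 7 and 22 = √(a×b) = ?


GM = √(7×22) = √154 = 12.4097

GM = 12.4097


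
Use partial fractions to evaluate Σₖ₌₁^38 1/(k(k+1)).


1/(k(k+1)) = 1/k - 1/(k+1) (partial fractions)
Telescoping: Σ = 1 - 1/39 = 38/39

Sum = 38/39


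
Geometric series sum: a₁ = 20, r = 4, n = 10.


Sₙ = 20×(4^10 - 1)/(4 - 1)
= 20×(1048576 - 1)/3
= 20×1048575/3
= 6990500

S_10 = 6990500


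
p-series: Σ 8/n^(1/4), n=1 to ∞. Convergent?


p-series test: Σ c/n^p converges if p > 1, diverges if p ≤ 1 (constant c > 0 doesn't affect convergence).
p = 1/4
1/4 ≤ 1 → DIVERGES

Diverges (p = 1/4 ≤ 1)


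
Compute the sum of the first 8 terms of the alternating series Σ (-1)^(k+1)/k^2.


S = 1 - 1/4 + 1/9 - 1/16 + 1/25 - 1/36 + 1/49 - 1/64
= 0.8156
(Full series converges to +π²/12 ≈ +0.8225)

S_8 = 0.8156


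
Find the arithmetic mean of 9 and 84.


AM = (9 + 84)/2 = 93/2 = 46.5

AM = 46.5


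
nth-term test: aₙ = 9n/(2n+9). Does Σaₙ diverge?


lim(n→∞) 9n/(2n+9) = 9/2 = 9/2  (divide numerator and denominator by n)
lim aₙ = 9/2 ≠ 0 → series DIVERGES

Diverges (lim aₙ = 9/2 ≠ 0)


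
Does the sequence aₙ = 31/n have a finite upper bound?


a₁ = 31, a₂ = 31/2, a₃ = 31/3, ...
0 < aₙ ≤ 31 for all n ≥ 1
Lower bound: 0, Upper bound: 31
The sequence IS bounded

Bounded (0 < aₙ ≤ 31)


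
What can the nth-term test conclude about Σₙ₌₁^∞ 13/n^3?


lim(n→∞) 13/n^3 = 0
lim aₙ = 0 → nth-term test is INCONCLUSIVE
(Need other tests; this is actually a convergent p-series with p=3 > 1)

Inconclusive (lim aₙ = 0; need another test)


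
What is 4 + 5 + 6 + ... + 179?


Σₖ₌4^179 k = Σₖ₌₁^179 k − Σₖ₌₁^3 k
= 179·180/2 − 3·4/2
= 16110 − 6 = 16104

Σk = 16104


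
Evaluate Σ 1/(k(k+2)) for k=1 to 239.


1/(k(k+2)) = (1/2)·(1/k - 1/(k+2)) (partial fractions)
Telescoping: Σ = (1/2)·(1 + 1/2 - 1/240 - 1/241) = 86279/115680

Sum = 86279/115680


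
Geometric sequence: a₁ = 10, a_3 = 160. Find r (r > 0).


r^(n-1) = aₙ/a₁
r^2 = 160/10 = 16
r = 16^(1/2)
= ±4; taking r > 0 gives r = 4

r = 4


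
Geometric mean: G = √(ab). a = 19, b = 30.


GM = √(19×30) = √570 = 23.8747

GM = 23.8747


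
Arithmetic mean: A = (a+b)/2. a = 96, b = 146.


AM = (96 + 146)/2 = 242/2 = 121

AM = 121


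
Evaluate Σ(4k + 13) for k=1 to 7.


Σ(4k+13) = 4·Σk + 13·n
= 4·28 + 13·7
= 112 + 91 = 203

Σ = 203


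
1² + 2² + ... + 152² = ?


n = 152
n(n+1)(2n+1)/6 = 152×153×305/6
= 7093080/6 = 1182180

Σk² = 1182180


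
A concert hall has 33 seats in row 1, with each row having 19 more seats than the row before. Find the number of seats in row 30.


aₙ = a₁ + (n-1)d
= 33 + (30-1)×19
= 33 + 551
= 584

a_30 = 584


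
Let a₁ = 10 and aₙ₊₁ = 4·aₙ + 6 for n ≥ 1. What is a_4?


Computing step by step:
a_1 = 10
a_2 = 46
a_3 = 190
a_4 = 766


a_4 = 766


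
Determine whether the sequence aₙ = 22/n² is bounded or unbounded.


a₁ = 22, a₂ = 22/4, a₃ = 22/9, ...
0 < aₙ ≤ 22 for all n ≥ 1
The sequence IS bounded

Bounded (0 < aₙ ≤ 22)


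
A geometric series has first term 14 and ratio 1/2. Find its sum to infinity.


S∞ = a₁/(1-r) = 14/(1 - 1/2)
= 14/(1/2)
= 28

S∞ = 28


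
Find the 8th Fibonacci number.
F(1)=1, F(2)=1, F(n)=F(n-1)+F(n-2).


Fibonacci sequence: 1, 1, 2, 3, 5, 8, 13, 21
F(8) = 21

F(8) = 21


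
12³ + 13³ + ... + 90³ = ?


Σₖ₌12^90 k³ = [90·91/2]² − [11·12/2]²
= 16769025 − 4356 = 16764669

Σk³ = 16764669


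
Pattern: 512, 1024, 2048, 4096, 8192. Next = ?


Pattern: powers of 2: 2ⁿ
Terms: 512, 1024, 2048, 4096, 8192
Next term = 16384

Next term = 16384


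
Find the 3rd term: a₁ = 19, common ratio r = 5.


aₙ = a₁·r^(n-1)
= 19×5^2
= 19×25
= 475

a_3 = 475


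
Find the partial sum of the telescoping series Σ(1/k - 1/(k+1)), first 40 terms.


Telescoping: adjacent terms cancel.
= 1/1 - 1/41
= 1 - 1/41 = 40/41

Sum = 40/41


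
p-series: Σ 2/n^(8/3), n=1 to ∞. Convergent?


p-series test: Σ c/n^p converges if p > 1, diverges if p ≤ 1 (constant c > 0 doesn't affect convergence).
p = 8/3
8/3 > 1 → CONVERGES

Converges (p = 8/3 > 1)


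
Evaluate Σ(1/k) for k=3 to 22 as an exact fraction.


Σₖ₌3^22 1/k = 1/3 + 1/4 + 1/5 + ... + 1/22
= 11333445/5173168
≈ 2.1908

Sum = 11333445/5173168 ≈ 2.1908


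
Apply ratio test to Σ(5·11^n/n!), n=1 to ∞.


aₙ = 5·11^n/n!
a_{n+1}/aₙ = 11^(n+1)/(n+1)! × n!/11^n  (constant 5 cancels)
= 11/(n+1)
L = lim(n→∞) 11/(n+1) = 0
L < 1 → series CONVERGES

Converges (ratio test: L = 0 < 1)


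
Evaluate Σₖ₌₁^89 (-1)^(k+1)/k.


S = 1 - 1/2 + 1/3 - 1/4 + 1/5 - 1/6 + 1/7 - 1/8 ± ...
= 0.6987
(Full series converges to +ln(2) ≈ +0.6931)

S_89 = 0.6987


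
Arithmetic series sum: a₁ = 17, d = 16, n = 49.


aₙ = 17 + (49-1)×16 = 785
Sₙ = n(a₁+aₙ)/2 = 49×(17+785)/2
= 49×802/2 = 19649

S_49 = 19649


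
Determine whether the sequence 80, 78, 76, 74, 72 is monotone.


Differences: -2, -2, -2, -2
All differences < 0 → strictly DECREASING

Monotonically decreasing


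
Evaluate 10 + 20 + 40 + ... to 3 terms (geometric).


Sₙ = 10×(2^3 - 1)/(2 - 1)
= 10×(8 - 1)/1
= 10×7/1
= 70

S_3 = 70


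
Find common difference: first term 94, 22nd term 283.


d = (aₙ - a₁)/(n-1)
= (283 - 94)/(22-1)
= 189/21 = 9

d = 9


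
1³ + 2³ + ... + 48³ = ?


n(n+1)/2 = 48×49/2 = 1176
Σk³ = 1176² = 1382976

Σk³ = 1382976


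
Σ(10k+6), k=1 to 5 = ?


Σ(10k+6) = 10·Σk + 6·n
= 10·15 + 6·5
= 150 + 30 = 180

Σ = 180


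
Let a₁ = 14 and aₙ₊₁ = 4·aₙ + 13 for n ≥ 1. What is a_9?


Computing step by step:
a_1 = 14
a_2 = 69
a_3 = 289
a_4 = 1169
a_5 = 4689
a_6 = 18769
a_7 = 75089
a_8 = 300369
a_9 = 1201489


a_9 = 1201489


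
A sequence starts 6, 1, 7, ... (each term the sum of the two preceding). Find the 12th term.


Computing iteratively: 6, 1, 7, 8, 15, 23, 38, 61, 99, 160, 259, 419
a_12 = 419

a_12 = 419


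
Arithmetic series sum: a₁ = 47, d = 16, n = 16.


aₙ = 47 + (16-1)×16 = 287
Sₙ = n(a₁+aₙ)/2 = 16×(47+287)/2
= 16×334/2 = 2672

S_16 = 2672


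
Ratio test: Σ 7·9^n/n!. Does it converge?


aₙ = 7·9^n/n!
a_{n+1}/aₙ = 9^(n+1)/(n+1)! × n!/9^n  (constant 7 cancels)
= 9/(n+1)
L = lim(n→∞) 9/(n+1) = 0
L < 1 → series CONVERGES

Converges (ratio test: L = 0 < 1)


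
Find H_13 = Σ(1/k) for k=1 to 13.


H_13 = 1/1 + 1/2 + 1/3 + ... + 1/13
= 1145993/360360
≈ 3.1801

H_13 = 1145993/360360 ≈ 3.1801


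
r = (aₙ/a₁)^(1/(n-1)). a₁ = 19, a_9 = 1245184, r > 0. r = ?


r^(n-1) = aₙ/a₁
r^8 = 1245184/19 = 65536
r = 65536^(1/8)
= ±4; taking r > 0 gives r = 4

r = 4


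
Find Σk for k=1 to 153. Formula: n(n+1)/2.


n(n+1)/2 = 153×154/2 = 23562/2 = 11781

Σk = 11781


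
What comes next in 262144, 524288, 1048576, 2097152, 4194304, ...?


Pattern: powers of 2: 2ⁿ
Terms: 262144, 524288, 1048576, 2097152, 4194304
Next term = 8388608

Next term = 8388608


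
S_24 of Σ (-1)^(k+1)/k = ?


S = 1 - 1/2 + 1/3 - 1/4 + 1/5 - 1/6 + 1/7 - 1/8 ± ...
= 0.6727
(Full series converges to +ln(2) ≈ +0.6931)

S_24 = 0.6727


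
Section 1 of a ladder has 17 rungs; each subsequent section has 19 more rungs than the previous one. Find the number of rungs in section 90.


aₙ = a₁ + (n-1)d
= 17 + (90-1)×19
= 17 + 1691
= 1708

a_90 = 1708


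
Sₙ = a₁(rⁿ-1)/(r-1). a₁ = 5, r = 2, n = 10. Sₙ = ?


Sₙ = 5×(2^10 - 1)/(2 - 1)
= 5×(1024 - 1)/1
= 5×1023/1
= 5115

S_10 = 5115


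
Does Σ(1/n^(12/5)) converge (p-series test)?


p-series test: Σ c/n^p converges if p > 1, diverges if p ≤ 1 (constant c > 0 doesn't affect convergence).
p = 12/5
12/5 > 1 → CONVERGES

Converges (p = 12/5 > 1)


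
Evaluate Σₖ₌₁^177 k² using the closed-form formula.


n = 177
n(n+1)(2n+1)/6 = 177×178×355/6
= 11184630/6 = 1864105

Σk² = 1864105


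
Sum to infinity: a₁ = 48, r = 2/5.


S∞ = a₁/(1-r) = 48/(1 - 2/5)
= 48/(3/5)
= 80

S∞ = 80


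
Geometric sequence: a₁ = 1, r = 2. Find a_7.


aₙ = a₁·r^(n-1)
= 1×2^6
= 1×64
= 64

a_7 = 64


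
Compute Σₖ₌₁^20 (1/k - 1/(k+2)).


Telescoping with gap 2: two head and two tail terms survive.
= (1 + 1/2) - (1/21 + 1/22)
= 3/2 - 1/21 - 1/22 = 325/231

Sum = 325/231


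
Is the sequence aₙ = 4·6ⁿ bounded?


aₙ = 4·6ⁿ → as n→∞, aₙ→∞ (since base 6 > 1)
No finite upper bound exists
The sequence is UNBOUNDED

Unbounded (aₙ → ∞ as n → ∞)


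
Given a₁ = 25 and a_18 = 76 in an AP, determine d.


d = (aₙ - a₁)/(n-1)
= (76 - 25)/(18-1)
= 51/17 = 3

d = 3


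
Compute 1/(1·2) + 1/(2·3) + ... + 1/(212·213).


1/(k(k+1)) = 1/k - 1/(k+1) (partial fractions)
Telescoping: Σ = 1 - 1/213 = 212/213

Sum = 212/213


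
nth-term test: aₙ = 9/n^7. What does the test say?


lim(n→∞) 9/n^7 = 0
lim aₙ = 0 → nth-term test is INCONCLUSIVE
(Need other tests; this is actually a convergent p-series with p=7 > 1)

Inconclusive (lim aₙ = 0; need another test)


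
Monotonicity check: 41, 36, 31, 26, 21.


Differences: -5, -5, -5, -5
All differences < 0 → strictly DECREASING

Monotonically decreasing


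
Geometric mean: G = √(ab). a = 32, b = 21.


GM = √(32×21) = √672 = 25.923

GM = 25.923


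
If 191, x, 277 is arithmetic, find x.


AM = (191 + 277)/2 = 468/2 = 234

AM = 234


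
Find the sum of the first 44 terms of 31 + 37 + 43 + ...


aₙ = 31 + (44-1)×6 = 289
Sₙ = n(a₁+aₙ)/2 = 44×(31+289)/2
= 44×320/2 = 7040

S_44 = 7040


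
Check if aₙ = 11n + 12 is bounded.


aₙ = 11n + 12 → as n→∞, aₙ→∞
No finite upper bound exists
The sequence is UNBOUNDED

Unbounded (aₙ → ∞ as n → ∞)


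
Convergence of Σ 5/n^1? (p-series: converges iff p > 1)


p-series test: Σ c/n^p converges if p > 1, diverges if p ≤ 1 (constant c > 0 doesn't affect convergence).
p = 1
1 ≤ 1 → DIVERGES

Diverges (p = 1 ≤ 1)


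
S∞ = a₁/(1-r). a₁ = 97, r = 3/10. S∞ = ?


S∞ = a₁/(1-r) = 97/(1 - 3/10)
= 97/(7/10)
= 970/7

S∞ = 970/7


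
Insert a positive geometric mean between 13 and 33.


GM = √(13×33) = √429 = 20.7123

GM = 20.7123


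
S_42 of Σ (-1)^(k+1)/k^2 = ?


S = 1 - 1/4 + 1/9 - 1/16 + 1/25 - 1/36 + 1/49 - 1/64 ± ...
= 0.8222
(Full series converges to +π²/12 ≈ +0.8225)

S_42 = 0.8222


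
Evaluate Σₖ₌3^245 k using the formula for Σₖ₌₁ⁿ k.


Σₖ₌3^245 k = Σₖ₌₁^245 k − Σₖ₌₁^2 k
= 245·246/2 − 2·3/2
= 30135 − 3 = 30132

Σk = 30132


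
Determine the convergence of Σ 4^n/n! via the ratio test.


aₙ = 4^n/n!
a_{n+1}/aₙ = 4^(n+1)/(n+1)! × n!/4^n
= 4/(n+1)
L = lim(n→∞) 4/(n+1) = 0
L < 1 → series CONVERGES

Converges (ratio test: L = 0 < 1)


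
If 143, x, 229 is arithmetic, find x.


AM = (143 + 229)/2 = 372/2 = 186

AM = 186


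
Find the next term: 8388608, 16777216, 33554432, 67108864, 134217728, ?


Pattern: powers of 2: 2ⁿ
Terms: 8388608, 16777216, 33554432, 67108864, 134217728
Next term = 268435456

Next term = 268435456


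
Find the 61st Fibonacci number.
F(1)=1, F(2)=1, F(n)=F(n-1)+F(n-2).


Fibonacci sequence: 1, 1, 2, 3, 5, 8, 13, 21, 34, 55, 89, ...
F(61) = 2504730781961

F(61) = 2504730781961


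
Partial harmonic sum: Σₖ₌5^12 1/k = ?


Σₖ₌5^12 1/k = 1/5 + 1/6 + 1/7 + 1/8 + 1/9 + 1/10 + 1/11 + 1/12
= 28271/27720
≈ 1.0199

Sum = 28271/27720 ≈ 1.0199


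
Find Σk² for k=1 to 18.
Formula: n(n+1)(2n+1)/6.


n = 18
n(n+1)(2n+1)/6 = 18×19×37/6
= 12654/6 = 2109

Σk² = 2109


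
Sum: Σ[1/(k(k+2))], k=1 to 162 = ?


1/(k(k+2)) = (1/2)·(1/k - 1/(k+2)) (partial fractions)
Telescoping: Σ = (1/2)·(1 + 1/2 - 1/163 - 1/164) = 39771/53464

Sum = 39771/53464


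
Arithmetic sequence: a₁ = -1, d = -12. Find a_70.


aₙ = a₁ + (n-1)d
= -1 + (70-1)×-12
= -1 - 828
= -829

a_70 = -829


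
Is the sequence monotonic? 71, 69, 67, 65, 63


Differences: -2, -2, -2, -2
All differences < 0 → strictly DECREASING

Monotonically decreasing


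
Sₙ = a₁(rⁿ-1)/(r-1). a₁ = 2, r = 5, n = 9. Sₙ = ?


Sₙ = 2×(5^9 - 1)/(5 - 1)
= 2×(1953125 - 1)/4
= 2×1953124/4
= 976562

S_9 = 976562


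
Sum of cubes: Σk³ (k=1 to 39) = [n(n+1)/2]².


n(n+1)/2 = 39×40/2 = 780
Σk³ = 780² = 608400

Σk³ = 608400


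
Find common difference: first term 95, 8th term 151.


d = (aₙ - a₁)/(n-1)
= (151 - 95)/(8-1)
= 56/7 = 8

d = 8


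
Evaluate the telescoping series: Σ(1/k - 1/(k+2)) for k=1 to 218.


Telescoping with gap 2: two head and two tail terms survive.
= (1 + 1/2) - (1/219 + 1/220)
= 3/2 - 1/219 - 1/220 = 71831/48180

Sum = 71831/48180


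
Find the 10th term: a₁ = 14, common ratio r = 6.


aₙ = a₁·r^(n-1)
= 14×6^9
= 14×10077696
= 141087744

a_10 = 141087744


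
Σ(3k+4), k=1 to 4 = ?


Σ(3k+4) = 3·Σk + 4·n
= 3·10 + 4·4
= 30 + 16 = 46

Σ = 46


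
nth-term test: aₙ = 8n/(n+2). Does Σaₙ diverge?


lim(n→∞) 8n/(n+2) = 8/1 = 8  (divide numerator and denominator by n)
lim aₙ = 8 ≠ 0 → series DIVERGES

Diverges (lim aₙ = 8 ≠ 0)


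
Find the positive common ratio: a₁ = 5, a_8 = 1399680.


r^(n-1) = aₙ/a₁
r^7 = 1399680/5 = 279936
r = 279936^(1/7)
= 6

r = 6


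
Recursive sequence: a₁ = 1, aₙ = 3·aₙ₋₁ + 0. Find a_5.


Computing step by step:
a_1 = 1
a_2 = 3
a_3 = 9
a_4 = 27
a_5 = 81


a_5 = 81


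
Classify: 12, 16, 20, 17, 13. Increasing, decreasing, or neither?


Differences: 4, 4, -3, -4
Difference at position 1 is +4 (> 0) but position 3 is -3 (< 0) — sequence both rises and falls
→ NOT monotonic

Not monotonic


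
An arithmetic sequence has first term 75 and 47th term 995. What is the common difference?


d = (aₙ - a₁)/(n-1)
= (995 - 75)/(47-1)
= 920/46 = 20

d = 20


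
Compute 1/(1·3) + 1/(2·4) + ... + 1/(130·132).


1/(k(k+2)) = (1/2)·(1/k - 1/(k+2)) (partial fractions)
Telescoping: Σ = (1/2)·(1 + 1/2 - 1/131 - 1/132) = 25675/34584

Sum = 25675/34584


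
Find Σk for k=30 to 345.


Σₖ₌30^345 k = Σₖ₌₁^345 k − Σₖ₌₁^29 k
= 345·346/2 − 29·30/2
= 59685 − 435 = 59250

Σk = 59250


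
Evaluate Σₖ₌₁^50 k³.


n(n+1)/2 = 50×51/2 = 1275
Σk³ = 1275² = 1625625

Σk³ = 1625625


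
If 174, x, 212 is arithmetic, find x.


AM = (174 + 212)/2 = 386/2 = 193

AM = 193


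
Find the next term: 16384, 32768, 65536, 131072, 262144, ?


Pattern: powers of 2: 2ⁿ
Terms: 16384, 32768, 65536, 131072, 262144
Next term = 524288

Next term = 524288


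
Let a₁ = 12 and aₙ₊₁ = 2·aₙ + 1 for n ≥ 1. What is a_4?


Computing step by step:
a_1 = 12
a_2 = 25
a_3 = 51
a_4 = 103


a_4 = 103


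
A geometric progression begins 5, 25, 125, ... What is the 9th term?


aₙ = a₁·r^(n-1)
= 5×5^8
= 5×390625
= 1953125

a_9 = 1953125


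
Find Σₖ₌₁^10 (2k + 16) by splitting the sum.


Σ(2k+16) = 2·Σk + 16·n
= 2·55 + 16·10
= 110 + 160 = 270

Σ = 270


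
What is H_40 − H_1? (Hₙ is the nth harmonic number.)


Σₖ₌2^40 1/k = 1/2 + 1/3 + 1/4 + ... + 1/40
= 1592457339642613/485721041551200
≈ 3.2785

Sum = 1592457339642613/485721041551200 ≈ 3.2785


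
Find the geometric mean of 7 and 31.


GM = √(7×31) = √217 = 14.7309

GM = 14.7309


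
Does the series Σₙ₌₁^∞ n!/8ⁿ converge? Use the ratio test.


aₙ = n!/8^n
a_{n+1}/aₙ = (n+1)!/8^(n+1) × 8^n/n!
= (n+1)/8
L = lim(n→∞) (n+1)/8 = ∞
L > 1 → series DIVERGES

Diverges (ratio test: L = ∞ > 1)


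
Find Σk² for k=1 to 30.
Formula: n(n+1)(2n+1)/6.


n = 30
n(n+1)(2n+1)/6 = 30×31×61/6
= 56730/6 = 9455

Σk² = 9455


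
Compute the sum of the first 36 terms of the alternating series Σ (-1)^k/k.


S = -1 + 1/2 - 1/3 + 1/4 - 1/5 + 1/6 - 1/7 + 1/8 ± ...
= -0.6795
(Full series converges to -ln(2) ≈ -0.6931)

S_36 = -0.6795


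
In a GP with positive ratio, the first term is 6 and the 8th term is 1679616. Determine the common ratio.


r^(n-1) = aₙ/a₁
r^7 = 1679616/6 = 279936
r = 279936^(1/7)
= 6

r = 6
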